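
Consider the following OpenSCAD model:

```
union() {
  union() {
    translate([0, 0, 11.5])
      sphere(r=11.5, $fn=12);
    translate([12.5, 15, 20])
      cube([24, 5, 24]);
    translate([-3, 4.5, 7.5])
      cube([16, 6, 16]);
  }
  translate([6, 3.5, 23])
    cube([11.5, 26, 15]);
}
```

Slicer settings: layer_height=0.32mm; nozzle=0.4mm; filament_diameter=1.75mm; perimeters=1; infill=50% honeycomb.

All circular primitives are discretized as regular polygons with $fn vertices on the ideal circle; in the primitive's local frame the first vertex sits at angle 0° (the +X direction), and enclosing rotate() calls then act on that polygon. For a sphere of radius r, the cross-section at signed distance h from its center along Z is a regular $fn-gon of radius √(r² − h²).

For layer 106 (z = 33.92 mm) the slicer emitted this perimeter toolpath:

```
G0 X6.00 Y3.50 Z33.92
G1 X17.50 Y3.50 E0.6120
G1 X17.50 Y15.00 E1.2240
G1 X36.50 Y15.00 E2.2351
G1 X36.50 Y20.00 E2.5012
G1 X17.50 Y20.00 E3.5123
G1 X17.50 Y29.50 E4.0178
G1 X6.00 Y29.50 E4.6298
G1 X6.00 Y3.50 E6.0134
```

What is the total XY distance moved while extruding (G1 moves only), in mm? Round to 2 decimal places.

Sum the Euclidean lengths of each G1 segment: total = 113.00 mm.

113.00 mm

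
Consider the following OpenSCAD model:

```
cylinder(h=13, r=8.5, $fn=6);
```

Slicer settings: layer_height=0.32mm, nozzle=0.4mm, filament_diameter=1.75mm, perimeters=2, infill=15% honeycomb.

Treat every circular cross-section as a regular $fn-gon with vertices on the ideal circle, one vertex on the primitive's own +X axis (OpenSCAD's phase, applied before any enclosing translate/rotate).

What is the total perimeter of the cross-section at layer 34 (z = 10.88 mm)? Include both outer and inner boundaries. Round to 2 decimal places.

51.00 mm

At z = 10.88 mm: the cylinder: section is a regular 6-gon, circumradius r=8.5 (perimeter = 2·6·8.500·sin(180°/6) = 51.00 mm). Overall, the cross-section is a single solid region. Total boundary length (outer) = 51.00 mm.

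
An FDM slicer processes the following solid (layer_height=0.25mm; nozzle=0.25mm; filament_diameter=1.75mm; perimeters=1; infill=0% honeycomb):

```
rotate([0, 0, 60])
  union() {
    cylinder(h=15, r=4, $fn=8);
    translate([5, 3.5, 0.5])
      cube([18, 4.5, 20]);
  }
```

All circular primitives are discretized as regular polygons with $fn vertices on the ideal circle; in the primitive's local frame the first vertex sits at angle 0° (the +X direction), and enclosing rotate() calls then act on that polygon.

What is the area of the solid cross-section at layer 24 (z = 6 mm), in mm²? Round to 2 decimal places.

126.25 mm²

At z = 6 mm: the r=4 cylinder gives a regular 8-gon of circumradius 4 (constant along its height) (area = (8/2)·4.000²·sin(360°/8) = 45.25 mm²); the cube at (5, 3.5) is present — its section is the full 18×4.5 rectangle (area 81.00 mm²); Taking the union: the 2 present regions are separate (no shared area or edge), so areas and boundary lengths simply add and each stays a separate island — area = 126.25 mm²; (rotated 60° about Z; rotation is an isometry so areas/perimeters/island counts are preserved). Overall, the cross-section has 2 separate islands. Net area = 126.25 mm².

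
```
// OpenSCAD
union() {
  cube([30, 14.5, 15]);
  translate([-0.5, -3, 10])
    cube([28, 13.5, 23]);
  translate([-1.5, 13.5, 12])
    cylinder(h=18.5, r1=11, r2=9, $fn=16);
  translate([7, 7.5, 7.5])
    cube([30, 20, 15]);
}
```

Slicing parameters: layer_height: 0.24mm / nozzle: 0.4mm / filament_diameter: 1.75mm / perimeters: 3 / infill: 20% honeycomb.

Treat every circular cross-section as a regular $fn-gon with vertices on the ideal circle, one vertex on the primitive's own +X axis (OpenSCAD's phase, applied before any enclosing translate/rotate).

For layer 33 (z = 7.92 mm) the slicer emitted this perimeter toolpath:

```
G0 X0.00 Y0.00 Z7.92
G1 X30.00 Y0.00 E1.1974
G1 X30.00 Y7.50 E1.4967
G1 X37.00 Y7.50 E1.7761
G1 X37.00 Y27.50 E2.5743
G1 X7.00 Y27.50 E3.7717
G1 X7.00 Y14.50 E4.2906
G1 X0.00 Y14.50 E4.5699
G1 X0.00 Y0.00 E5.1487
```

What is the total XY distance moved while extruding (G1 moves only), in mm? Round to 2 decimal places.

Sum the Euclidean lengths of each G1 segment: total = 129.00 mm.

129.00 mm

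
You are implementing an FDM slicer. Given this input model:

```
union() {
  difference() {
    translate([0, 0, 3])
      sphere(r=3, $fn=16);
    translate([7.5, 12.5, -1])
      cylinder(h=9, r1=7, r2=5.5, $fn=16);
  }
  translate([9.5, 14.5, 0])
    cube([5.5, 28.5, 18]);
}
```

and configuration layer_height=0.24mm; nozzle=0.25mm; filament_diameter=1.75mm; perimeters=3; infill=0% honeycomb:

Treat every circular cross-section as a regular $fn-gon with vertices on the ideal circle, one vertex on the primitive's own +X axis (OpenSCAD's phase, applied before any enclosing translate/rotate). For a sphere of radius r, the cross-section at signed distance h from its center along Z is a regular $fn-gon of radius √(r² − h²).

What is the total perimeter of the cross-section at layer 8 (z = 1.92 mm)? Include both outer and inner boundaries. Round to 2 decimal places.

85.47 mm

At z = 1.92 mm: the sphere: section is a regular 16-gon, circumradius = √(r²−h²) = √(3²−1.08²) = 2.799 (perimeter = 2·16·2.799·sin(180°/16) = 17.47 mm); the cone at (7.5, 12.5) (r1=7→r2=5.5) has section circumradius 6.513 here — a regular 16-gon (perimeter = 2·16·6.513·sin(180°/16) = 40.66 mm); Subtracting the remaining from the first: starting from the r=3 sphere, the cone at (7.5, 12.5) misses the remaining region (no effect) — boundary = 17.47 mm; the cube at (9.5, 14.5) (footprint 5.5×28.5) is included at this height (perimeter 68.00 mm); Combining (union): the 2 present regions are separate (no shared area or edge), so areas and boundary lengths simply add and each stays a separate island — boundary = 85.47 mm. Overall, the cross-section has 2 separate islands. Total boundary length (outer) = 85.47 mm.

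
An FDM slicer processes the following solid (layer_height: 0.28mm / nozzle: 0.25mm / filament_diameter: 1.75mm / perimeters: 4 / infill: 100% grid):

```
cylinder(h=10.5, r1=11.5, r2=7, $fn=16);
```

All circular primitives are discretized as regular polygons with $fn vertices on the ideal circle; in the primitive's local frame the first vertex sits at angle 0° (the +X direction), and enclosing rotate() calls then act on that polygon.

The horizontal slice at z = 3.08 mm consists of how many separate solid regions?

1

At z = 3.08 mm: the cone: at t=0.293 of its height the radius interpolates to r₁+(r₂−r₁)t = 10.180, giving a regular 16-gon of that circumradius. The result has 1 disconnected region.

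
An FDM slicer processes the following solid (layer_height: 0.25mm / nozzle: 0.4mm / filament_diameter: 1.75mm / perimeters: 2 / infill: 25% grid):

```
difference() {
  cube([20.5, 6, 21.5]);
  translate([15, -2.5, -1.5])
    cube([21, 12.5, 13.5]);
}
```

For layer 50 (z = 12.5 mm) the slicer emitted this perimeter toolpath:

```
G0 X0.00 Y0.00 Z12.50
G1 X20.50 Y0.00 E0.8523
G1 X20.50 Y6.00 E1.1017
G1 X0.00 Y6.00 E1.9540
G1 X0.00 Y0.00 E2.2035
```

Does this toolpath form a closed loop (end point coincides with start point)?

yes

Start point (G0): (0.00, 0.00). End point (last G1): the path returns to the start — closed.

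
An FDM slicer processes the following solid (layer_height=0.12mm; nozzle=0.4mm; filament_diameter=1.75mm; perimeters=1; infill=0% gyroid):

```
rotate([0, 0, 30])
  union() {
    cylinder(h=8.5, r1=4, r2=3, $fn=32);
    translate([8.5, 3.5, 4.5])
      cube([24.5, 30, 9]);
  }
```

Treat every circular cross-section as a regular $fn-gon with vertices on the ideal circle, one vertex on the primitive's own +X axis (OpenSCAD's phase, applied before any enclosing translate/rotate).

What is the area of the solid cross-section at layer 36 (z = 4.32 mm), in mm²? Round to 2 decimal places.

38.06 mm²

At z = 4.32 mm: the cone contributes a regular 32-gon of circumradius 3.492 (interpolated between r1=4 and r2=3 at t=0.508) (area = (32/2)·3.492²·sin(360°/32) = 38.06 mm²); the cube at (8.5, 3.5) does not reach this height (z outside [4.5, 13.5]); Combining (union): only the cone is present, so the union is just that shape — area = 38.06 mm²; (whole slice rotated 30° about Z — lengths, areas and connectivity unchanged). Overall, the cross-section is a single solid region. Net area = 38.06 mm².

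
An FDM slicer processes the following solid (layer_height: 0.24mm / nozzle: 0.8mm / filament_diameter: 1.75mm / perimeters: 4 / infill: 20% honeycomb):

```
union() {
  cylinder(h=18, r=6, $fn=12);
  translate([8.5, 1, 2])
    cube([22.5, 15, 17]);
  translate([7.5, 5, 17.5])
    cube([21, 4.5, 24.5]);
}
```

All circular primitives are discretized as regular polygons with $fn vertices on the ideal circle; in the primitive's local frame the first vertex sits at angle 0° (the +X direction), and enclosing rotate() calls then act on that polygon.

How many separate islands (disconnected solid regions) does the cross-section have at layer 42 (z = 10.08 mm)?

2

At z = 10.08 mm: the r=6 cylinder gives a regular 12-gon of circumradius 6 (constant along its height); the cube at (8.5, 1) is present — its section is the full 22.5×15 rectangle; the cube at (7.5, 5) does not reach this height (z outside [17.5, 42]); Taking the union: the 2 present regions are separate (no shared area or edge), so areas and boundary lengths simply add and each stays a separate island — 2 connected regions. Overall, the cross-section has 2 separate islands. Island count = 2.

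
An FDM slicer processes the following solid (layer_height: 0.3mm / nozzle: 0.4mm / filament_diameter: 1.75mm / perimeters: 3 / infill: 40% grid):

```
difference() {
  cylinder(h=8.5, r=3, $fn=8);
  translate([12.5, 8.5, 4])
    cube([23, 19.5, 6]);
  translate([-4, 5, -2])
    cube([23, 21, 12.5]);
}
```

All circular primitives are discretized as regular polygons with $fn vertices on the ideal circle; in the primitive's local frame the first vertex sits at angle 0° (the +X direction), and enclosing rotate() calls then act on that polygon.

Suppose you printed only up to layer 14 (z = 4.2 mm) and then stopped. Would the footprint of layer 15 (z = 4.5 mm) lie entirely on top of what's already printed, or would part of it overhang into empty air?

Compare the two slices. At z = 4.2: the r=3 cylinder contributes a regular 8-gon of circumradius 3 (area = (8/2)·3.000²·sin(360°/8) = 25.46 mm²); the cube at (12.5, 8.5) (footprint 23×19.5) is included at this height (area 448.50 mm²); the 23×21 cube at (-4, 5) contributes its full rectangle (area 483.00 mm²); After the difference (first − rest): starting from the r=3 cylinder (25.46 mm²), the 23×19.5 cube at (12.5, 8.5) misses the remaining region (no effect); the 23×21 cube at (-4, 5) misses the remaining region (no effect) — area = 25.46 mm². At z = 4.5: the r=3 cylinder contributes a regular 8-gon of circumradius 3 (area = (8/2)·3.000²·sin(360°/8) = 25.46 mm²); the cube at (12.5, 8.5) is present — its section is the full 23×19.5 rectangle (area 448.50 mm²); the cube at (-4, 5) is present — its section is the full 23×21 rectangle (area 483.00 mm²); Taking the first minus the rest: starting from the r=3 cylinder (25.46 mm²), the 23×19.5 cube at (12.5, 8.5) misses the remaining region (no effect); the 23×21 cube at (-4, 5) misses the remaining region (no effect) — area = 25.46 mm². Checking containment: the cross-section at z = 4.5 is a subset of the cross-section at z = 4.2.

entirely on top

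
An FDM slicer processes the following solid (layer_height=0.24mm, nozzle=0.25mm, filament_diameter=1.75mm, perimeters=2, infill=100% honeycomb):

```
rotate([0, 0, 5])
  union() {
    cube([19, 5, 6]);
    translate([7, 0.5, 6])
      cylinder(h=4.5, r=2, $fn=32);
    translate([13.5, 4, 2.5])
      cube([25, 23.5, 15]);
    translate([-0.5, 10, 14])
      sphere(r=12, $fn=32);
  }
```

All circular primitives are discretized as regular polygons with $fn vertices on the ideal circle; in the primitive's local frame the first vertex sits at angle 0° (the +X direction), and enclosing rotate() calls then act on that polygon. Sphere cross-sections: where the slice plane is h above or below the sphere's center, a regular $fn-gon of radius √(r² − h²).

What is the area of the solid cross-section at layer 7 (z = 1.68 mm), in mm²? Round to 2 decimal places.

At z = 1.68 mm: the cube is present — its section is the full 19×5 rectangle (area 95.00 mm²); the cylinder at (7, 0.5) is not intersected at this z (z outside [6, 10.5]); the cube at (13.5, 4) is not intersected at this z (z outside [2.5, 17.5]); the sphere at (-0.5, 10) is absent (|z−center|=12.320 > r=12); Merging all regions: only the 19×5 cube is present, so the union is just that shape — area = 95.00 mm²; (rotated 5° about Z; rotation is an isometry so areas/perimeters/island counts are preserved). Overall, the cross-section is a single solid region. Net area = 95.00 mm².

95.00 mm²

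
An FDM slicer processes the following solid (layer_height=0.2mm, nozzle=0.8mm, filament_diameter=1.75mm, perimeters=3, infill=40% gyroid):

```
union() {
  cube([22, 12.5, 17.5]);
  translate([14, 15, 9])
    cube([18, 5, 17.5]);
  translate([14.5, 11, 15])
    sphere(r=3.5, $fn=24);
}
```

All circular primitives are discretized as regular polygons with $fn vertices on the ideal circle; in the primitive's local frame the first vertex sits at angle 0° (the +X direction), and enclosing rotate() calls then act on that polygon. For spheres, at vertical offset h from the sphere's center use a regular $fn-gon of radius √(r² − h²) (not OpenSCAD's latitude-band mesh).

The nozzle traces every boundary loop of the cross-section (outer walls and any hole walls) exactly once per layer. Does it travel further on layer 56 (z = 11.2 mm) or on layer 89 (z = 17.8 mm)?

Layer 56 (z = 11.2): the cube is present — its section is the full 22×12.5 rectangle (perimeter 69.00 mm); the 18×5 cube at (14, 15) contributes its full rectangle (perimeter 46.00 mm); the sphere at (14.5, 11) does not reach this height (|z−center|=3.800 > r=3.5); Merging all regions: the 2 present regions are separate (no shared area or edge), so areas and boundary lengths simply add and each stays a separate island — boundary = 115.00 mm. So its perimeter = 115.00 mm. Layer 89 (z = 17.8): the cube is not intersected at this z (z outside [0, 17.5]); the cube at (14, 15) is present — its section is the full 18×5 rectangle (perimeter 46.00 mm); the sphere at (14.5, 11): section is a regular 24-gon, circumradius = √(r²−h²) = √(3.5²−2.8²) = 2.100 (perimeter = 2·24·2.100·sin(180°/24) = 13.16 mm); Taking the union: the 2 present regions are separate (no shared area or edge), so areas and boundary lengths simply add and each stays a separate island — boundary = 59.16 mm. So its perimeter = 59.16 mm. Layer 56 is larger (115.00 vs 59.16 mm).

layer 56 (z = 11.2 mm)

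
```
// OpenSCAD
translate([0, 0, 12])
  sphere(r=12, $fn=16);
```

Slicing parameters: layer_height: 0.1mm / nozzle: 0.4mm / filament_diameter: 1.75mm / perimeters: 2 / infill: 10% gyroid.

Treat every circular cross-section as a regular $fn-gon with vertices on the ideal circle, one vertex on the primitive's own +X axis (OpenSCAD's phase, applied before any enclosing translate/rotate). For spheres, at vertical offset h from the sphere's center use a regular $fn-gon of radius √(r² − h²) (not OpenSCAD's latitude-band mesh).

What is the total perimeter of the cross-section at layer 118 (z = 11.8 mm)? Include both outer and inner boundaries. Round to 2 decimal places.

At z = 11.8 mm: the r=12 sphere contributes a regular 16-gon of circumradius √(12²−0.2²) = 11.998 (perimeter = 2·16·11.998·sin(180°/16) = 74.90 mm). Overall, the cross-section is a single solid region. Total boundary length (outer) = 74.90 mm.

74.90 mm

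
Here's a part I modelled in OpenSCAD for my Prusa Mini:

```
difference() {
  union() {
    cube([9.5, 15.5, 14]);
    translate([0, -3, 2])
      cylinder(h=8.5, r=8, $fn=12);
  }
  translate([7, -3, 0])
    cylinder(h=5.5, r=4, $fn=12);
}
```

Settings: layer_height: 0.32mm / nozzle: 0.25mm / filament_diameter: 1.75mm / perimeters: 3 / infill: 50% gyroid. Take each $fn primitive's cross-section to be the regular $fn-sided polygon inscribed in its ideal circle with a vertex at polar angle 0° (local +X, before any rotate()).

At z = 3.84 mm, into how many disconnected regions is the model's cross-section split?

At z = 3.84 mm: the cube is present — its section is the full 9.5×15.5 rectangle; the r=8 cylinder at (0, -3) contributes a regular 12-gon of circumradius 8; Taking the union: the regions partially overlap (shared area 25.21 mm²), so overlapping operands fuse into one piece — 1 connected region; the cylinder at (7, -3): section is a regular 12-gon, circumradius r=4; Taking the first minus the rest: starting from that combined region, the r=4 cylinder at (7, -3) partially overlaps it — only the 29.22 mm² overlap (of its 48.00 mm²) is removed, clipping the outline — 1 connected region. The result has 1 disconnected region.

1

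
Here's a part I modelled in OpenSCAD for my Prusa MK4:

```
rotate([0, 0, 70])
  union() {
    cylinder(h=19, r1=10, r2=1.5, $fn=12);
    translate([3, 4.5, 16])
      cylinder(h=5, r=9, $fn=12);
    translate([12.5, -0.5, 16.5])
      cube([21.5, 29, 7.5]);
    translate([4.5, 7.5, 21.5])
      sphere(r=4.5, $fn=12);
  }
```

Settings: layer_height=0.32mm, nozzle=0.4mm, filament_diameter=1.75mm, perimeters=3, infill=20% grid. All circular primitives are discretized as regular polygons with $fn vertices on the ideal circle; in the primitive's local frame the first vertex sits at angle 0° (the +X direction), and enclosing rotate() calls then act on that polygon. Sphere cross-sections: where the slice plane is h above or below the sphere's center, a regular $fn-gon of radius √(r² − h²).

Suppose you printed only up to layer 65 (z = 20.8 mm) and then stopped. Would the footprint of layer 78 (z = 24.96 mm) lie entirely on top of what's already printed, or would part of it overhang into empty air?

Compare the two slices. At z = 20.8: the cone does not reach this height (z outside [0, 19]); the cylinder at (3, 4.5): section is a regular 12-gon, circumradius r=9 (area = (12/2)·9.000²·sin(360°/12) = 243.00 mm²); the cube at (12.5, -0.5) is present — its section is the full 21.5×29 rectangle (area 623.50 mm²); the r=4.5 sphere at (4.5, 7.5) contributes a regular 12-gon of circumradius √(4.5²−0.7²) = 4.445 (area = (12/2)·4.445²·sin(360°/12) = 59.28 mm²); Taking the union: the regions partially overlap — summed areas 925.78 mm² minus the doubly-counted overlap 59.28 mm² gives 866.50 mm² — area = 866.50 mm²; (rotated 70° about Z; rotation is an isometry so areas/perimeters/island counts are preserved). At z = 24.96: the cone is not intersected at this z (z outside [0, 19]); the cylinder at (3, 4.5) is not intersected at this z (z outside [16, 21]); the cube at (12.5, -0.5) is not intersected at this z (z outside [16.5, 24]); the r=4.5 sphere at (4.5, 7.5) contributes a regular 12-gon of circumradius √(4.5²−3.46²) = 2.877 (area = (12/2)·2.877²·sin(360°/12) = 24.84 mm²); Merging all regions: only the r=4.5 sphere at (4.5, 7.5) is present, so the union is just that shape — area = 24.84 mm²; (whole slice rotated 70° about Z — lengths, areas and connectivity unchanged). Checking containment: the cross-section at z = 24.96 is a subset of the cross-section at z = 20.8.

entirely on top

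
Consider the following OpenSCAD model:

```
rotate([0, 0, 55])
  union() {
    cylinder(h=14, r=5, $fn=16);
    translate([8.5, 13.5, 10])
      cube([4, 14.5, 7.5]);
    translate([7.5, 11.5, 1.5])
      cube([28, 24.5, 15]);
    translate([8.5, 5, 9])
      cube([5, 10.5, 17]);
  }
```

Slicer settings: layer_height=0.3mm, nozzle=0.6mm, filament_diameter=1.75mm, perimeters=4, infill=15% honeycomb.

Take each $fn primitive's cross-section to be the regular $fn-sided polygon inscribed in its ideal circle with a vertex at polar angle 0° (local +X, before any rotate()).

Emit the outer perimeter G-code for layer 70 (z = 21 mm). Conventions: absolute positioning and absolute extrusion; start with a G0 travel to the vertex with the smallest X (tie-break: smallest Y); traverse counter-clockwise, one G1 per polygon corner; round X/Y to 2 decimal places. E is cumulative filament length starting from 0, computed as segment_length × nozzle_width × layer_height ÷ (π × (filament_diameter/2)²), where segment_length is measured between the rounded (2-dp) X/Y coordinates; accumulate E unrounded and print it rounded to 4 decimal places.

At z = 21 mm: the cylinder is absent (z outside [0, 14]); the cube at (8.5, 13.5) does not reach this height (z outside [10, 17.5]); the cube at (7.5, 11.5) is absent (z outside [1.5, 16.5]); the cube at (8.5, 5) (footprint 5×10.5) is included at this height; Merging all regions: only the 5×10.5 cube at (8.5, 5) is present, so the union is just that shape — 1 connected region; (whole slice rotated 55° about Z — lengths, areas and connectivity unchanged). The outline is a single polygon with 4 vertices. Extrusion per mm of travel: 0.6 × 0.3 / (π × 0.875²) = 0.074835. Accumulating E over each segment gives final E = 2.3202.

G0 X-7.82 Y15.85 Z21.00
G1 X0.78 Y9.83 E0.7856
G1 X3.65 Y13.93 E1.1601
G1 X-4.95 Y19.95 E1.9457
G1 X-7.82 Y15.85 E2.3202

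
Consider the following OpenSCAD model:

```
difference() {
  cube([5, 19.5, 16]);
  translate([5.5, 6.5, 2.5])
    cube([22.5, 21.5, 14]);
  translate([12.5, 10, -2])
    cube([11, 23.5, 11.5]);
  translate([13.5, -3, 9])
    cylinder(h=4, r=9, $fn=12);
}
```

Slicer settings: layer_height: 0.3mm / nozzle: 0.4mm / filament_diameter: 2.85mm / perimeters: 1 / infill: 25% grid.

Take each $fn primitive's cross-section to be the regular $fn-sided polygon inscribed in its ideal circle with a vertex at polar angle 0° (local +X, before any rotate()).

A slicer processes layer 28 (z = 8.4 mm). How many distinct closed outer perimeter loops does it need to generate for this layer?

At z = 8.4 mm: the 5×19.5 cube contributes its full rectangle; the cube at (5.5, 6.5) (footprint 22.5×21.5) is included at this height; the cube at (12.5, 10) is present — its section is the full 11×23.5 rectangle; the cylinder at (13.5, -3) does not reach this height (z outside [9, 13]); After the difference (first − rest): starting from the 5×19.5 cube, the 22.5×21.5 cube at (5.5, 6.5) misses the remaining region (no effect); the 11×23.5 cube at (12.5, 10) misses the remaining region (no effect) — 1 connected region. The result has 1 disconnected region.

1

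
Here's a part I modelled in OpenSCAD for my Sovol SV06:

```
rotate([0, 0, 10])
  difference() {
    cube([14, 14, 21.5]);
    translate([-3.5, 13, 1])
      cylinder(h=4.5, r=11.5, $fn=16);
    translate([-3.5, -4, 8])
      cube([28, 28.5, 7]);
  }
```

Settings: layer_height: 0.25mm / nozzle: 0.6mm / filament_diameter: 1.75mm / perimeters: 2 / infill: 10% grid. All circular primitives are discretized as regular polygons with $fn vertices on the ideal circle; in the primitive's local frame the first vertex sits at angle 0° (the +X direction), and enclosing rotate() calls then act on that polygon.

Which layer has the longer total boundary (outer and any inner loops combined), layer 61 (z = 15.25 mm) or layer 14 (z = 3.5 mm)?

layer 61 (z = 15.25 mm)

Layer 61 (z = 15.25): the 14×14 cube contributes its full rectangle (perimeter 56.00 mm); the cylinder at (-3.5, 13) does not reach this height (z outside [1, 5.5]); the cube at (-3.5, -4) is not intersected at this z (z outside [8, 15]); Subtracting the remaining from the first: none of the subtracted shapes is present at this height, so the 14×14 cube is unchanged — boundary = 56.00 mm; (rotated 10° about Z; rotation is an isometry so areas/perimeters/island counts are preserved). So its perimeter = 56.00 mm. Layer 14 (z = 3.5): the cube (footprint 14×14) is included at this height (perimeter 56.00 mm); the cylinder at (-3.5, 13): section is a regular 16-gon, circumradius r=11.5 (perimeter = 2·16·11.500·sin(180°/16) = 71.79 mm); the cube at (-3.5, -4) is absent (z outside [8, 15]); Taking the first minus the rest: starting from the 14×14 cube, the r=11.5 cylinder at (-3.5, 13) partially overlaps it — only the 70.09 mm² overlap (of its 404.88 mm²) is removed, clipping the outline — boundary = 51.79 mm; (rotated 10° about Z; rotation is an isometry so areas/perimeters/island counts are preserved). So its perimeter = 51.79 mm. Layer 61 is larger (56.00 vs 51.79 mm).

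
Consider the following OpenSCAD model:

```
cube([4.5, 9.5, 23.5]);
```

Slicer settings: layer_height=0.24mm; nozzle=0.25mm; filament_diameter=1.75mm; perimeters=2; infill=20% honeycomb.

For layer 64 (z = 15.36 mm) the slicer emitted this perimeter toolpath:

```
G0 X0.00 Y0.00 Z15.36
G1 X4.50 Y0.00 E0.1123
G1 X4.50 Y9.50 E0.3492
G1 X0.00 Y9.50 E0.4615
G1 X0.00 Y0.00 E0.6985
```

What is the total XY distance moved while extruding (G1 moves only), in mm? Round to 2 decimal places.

28.00 mm

Sum the Euclidean lengths of each G1 segment: total = 28.00 mm.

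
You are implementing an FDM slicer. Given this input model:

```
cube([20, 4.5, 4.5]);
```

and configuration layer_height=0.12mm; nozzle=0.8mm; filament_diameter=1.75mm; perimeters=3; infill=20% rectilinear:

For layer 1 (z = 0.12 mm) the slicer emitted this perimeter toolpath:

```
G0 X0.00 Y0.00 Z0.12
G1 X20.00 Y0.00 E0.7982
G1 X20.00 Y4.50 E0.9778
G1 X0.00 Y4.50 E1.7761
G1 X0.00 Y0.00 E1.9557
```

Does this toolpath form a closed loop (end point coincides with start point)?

Start point (G0): (0.00, 0.00). End point (last G1): the path returns to the start — closed.

yes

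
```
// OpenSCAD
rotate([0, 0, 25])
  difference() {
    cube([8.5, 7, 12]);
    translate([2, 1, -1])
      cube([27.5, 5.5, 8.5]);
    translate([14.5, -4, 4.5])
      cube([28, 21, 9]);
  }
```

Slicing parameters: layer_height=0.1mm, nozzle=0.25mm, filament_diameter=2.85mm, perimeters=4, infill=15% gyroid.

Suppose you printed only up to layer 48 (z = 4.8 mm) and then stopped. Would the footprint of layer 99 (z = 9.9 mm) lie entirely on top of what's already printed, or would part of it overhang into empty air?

part overhangs

Compare the two slices. At z = 4.8: the cube is present — its section is the full 8.5×7 rectangle (area 59.50 mm²); the 27.5×5.5 cube at (2, 1) contributes its full rectangle (area 151.25 mm²); the cube at (14.5, -4) is present — its section is the full 28×21 rectangle (area 588.00 mm²); After the difference (first − rest): starting from the 8.5×7 cube (59.50 mm²), the 27.5×5.5 cube at (2, 1) partially overlaps it — only the 35.75 mm² overlap (of its 151.25 mm²) is removed, clipping the outline; the 28×21 cube at (14.5, -4) misses the remaining region (no effect) — area = 23.75 mm²; (whole slice rotated 25° about Z — lengths, areas and connectivity unchanged). At z = 9.9: the cube is present — its section is the full 8.5×7 rectangle (area 59.50 mm²); the cube at (2, 1) is not intersected at this z (z outside [-1, 7.5]); the cube at (14.5, -4) is present — its section is the full 28×21 rectangle (area 588.00 mm²); Taking the first minus the rest: starting from the 8.5×7 cube (59.50 mm²), the 28×21 cube at (14.5, -4) misses the remaining region (no effect) — area = 59.50 mm²; (whole slice rotated 25° about Z — lengths, areas and connectivity unchanged). Checking containment: at z = 9.9 the cross-section extends beyond the z = 4.8 cross-section by about 35.75 mm².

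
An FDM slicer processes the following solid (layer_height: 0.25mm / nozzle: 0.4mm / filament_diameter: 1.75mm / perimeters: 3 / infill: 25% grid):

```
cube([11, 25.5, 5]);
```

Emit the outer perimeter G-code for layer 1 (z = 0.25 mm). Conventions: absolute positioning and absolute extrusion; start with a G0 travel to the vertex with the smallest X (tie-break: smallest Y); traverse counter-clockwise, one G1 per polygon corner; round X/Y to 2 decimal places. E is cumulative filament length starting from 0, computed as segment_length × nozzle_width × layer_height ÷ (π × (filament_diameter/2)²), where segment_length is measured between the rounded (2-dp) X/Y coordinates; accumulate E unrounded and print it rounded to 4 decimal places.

G0 X0.00 Y0.00 Z0.25
G1 X11.00 Y0.00 E0.4573
G1 X11.00 Y25.50 E1.5175
G1 X0.00 Y25.50 E1.9748
G1 X0.00 Y0.00 E3.0350

At z = 0.25 mm: the 11×25.5 cube contributes its full rectangle. The outline is a single polygon with 4 vertices. Extrusion per mm of travel: 0.4 × 0.25 / (π × 0.875²) = 0.041575. Accumulating E over each segment gives final E = 3.0350.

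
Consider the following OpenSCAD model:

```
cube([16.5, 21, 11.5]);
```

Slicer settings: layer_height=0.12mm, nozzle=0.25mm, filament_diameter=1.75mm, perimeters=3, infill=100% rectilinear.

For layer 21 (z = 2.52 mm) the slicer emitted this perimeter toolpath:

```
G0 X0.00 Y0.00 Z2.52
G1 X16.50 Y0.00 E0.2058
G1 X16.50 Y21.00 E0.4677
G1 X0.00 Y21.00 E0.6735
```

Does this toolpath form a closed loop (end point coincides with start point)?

Start point (G0): (0.00, 0.00). End point (last G1): the path does not return to the start — open.

no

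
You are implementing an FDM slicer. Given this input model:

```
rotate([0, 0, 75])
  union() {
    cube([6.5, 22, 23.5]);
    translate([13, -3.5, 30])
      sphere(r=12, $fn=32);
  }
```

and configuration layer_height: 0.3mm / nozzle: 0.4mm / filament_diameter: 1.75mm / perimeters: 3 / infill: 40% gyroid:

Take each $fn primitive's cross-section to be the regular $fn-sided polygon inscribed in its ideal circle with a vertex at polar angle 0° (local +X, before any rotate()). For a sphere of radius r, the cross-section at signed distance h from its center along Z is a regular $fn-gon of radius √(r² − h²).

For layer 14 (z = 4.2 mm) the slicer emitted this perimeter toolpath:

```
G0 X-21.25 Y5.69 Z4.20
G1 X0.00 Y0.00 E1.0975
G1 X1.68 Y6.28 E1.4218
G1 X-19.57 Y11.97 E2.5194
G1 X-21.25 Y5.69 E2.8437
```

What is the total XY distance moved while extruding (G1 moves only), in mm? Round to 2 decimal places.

57.00 mm

Sum the Euclidean lengths of each G1 segment: total = 57.00 mm.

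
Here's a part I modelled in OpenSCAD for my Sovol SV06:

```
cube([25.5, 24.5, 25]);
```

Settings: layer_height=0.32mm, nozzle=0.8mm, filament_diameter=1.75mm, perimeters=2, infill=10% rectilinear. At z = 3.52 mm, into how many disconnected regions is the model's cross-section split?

1

At z = 3.52 mm: the cube is present — its section is the full 25.5×24.5 rectangle. The result has 1 disconnected region.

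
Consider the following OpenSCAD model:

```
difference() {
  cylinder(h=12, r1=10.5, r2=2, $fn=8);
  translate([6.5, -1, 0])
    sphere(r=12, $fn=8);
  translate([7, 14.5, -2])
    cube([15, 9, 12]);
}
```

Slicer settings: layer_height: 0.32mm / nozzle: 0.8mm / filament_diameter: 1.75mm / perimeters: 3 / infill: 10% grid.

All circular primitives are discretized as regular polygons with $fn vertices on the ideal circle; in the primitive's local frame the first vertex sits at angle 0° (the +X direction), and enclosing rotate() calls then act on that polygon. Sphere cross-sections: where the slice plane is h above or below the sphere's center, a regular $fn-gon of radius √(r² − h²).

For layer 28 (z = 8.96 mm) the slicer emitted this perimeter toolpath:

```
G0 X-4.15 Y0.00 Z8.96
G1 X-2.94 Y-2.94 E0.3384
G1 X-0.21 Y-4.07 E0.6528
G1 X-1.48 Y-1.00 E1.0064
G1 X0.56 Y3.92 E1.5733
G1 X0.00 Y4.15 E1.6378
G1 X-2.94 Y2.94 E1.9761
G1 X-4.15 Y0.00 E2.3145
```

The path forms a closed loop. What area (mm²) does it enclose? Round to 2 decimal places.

19.61 mm²

Apply the shoelace formula to the sequence of (X, Y) vertices; enclosed area = 19.61 mm².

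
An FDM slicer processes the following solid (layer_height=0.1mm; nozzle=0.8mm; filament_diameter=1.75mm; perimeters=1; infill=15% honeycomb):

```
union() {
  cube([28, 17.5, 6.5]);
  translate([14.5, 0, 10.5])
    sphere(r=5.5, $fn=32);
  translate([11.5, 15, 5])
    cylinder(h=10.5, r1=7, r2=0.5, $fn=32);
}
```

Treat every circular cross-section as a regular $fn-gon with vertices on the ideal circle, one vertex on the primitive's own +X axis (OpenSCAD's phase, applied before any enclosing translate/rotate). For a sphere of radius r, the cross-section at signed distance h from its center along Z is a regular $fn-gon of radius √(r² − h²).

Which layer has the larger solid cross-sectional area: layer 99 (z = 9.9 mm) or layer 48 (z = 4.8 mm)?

layer 48 (z = 4.8 mm)

Layer 99 (z = 9.9): the cube does not reach this height (z outside [0, 6.5]); the r=5.5 sphere at (14.5, 0) slices to a regular 32-gon of circumradius 5.467 (√(r²−h²) with h=0.6 from center) (area = (32/2)·5.467²·sin(360°/32) = 93.30 mm²); the cone at (11.5, 15) contributes a regular 32-gon of circumradius 3.967 (interpolated between r1=7 and r2=0.5 at t=0.467) (area = (32/2)·3.967²·sin(360°/32) = 49.11 mm²); Combining (union): the 2 present regions are separate (no shared area or edge), so areas and boundary lengths simply add and each stays a separate island — area = 142.41 mm². So its area = 142.41 mm². Layer 48 (z = 4.8): the cube is present — its section is the full 28×17.5 rectangle (area 490.00 mm²); the sphere at (14.5, 0) is absent (|z−center|=5.700 > r=5.5); the cone at (11.5, 15) is absent (z outside [5, 15.5]); Merging all regions: only the 28×17.5 cube is present, so the union is just that shape — area = 490.00 mm². So its area = 490.00 mm². Layer 48 is larger (490.00 vs 142.41 mm²).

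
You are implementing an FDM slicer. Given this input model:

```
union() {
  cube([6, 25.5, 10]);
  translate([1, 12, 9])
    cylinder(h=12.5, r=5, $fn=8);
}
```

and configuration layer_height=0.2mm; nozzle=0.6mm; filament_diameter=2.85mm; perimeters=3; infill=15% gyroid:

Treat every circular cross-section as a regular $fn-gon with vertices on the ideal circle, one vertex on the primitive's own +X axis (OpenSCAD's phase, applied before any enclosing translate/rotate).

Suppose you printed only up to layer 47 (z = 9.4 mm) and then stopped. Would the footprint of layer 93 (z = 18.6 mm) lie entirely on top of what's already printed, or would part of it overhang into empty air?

entirely on top

Compare the two slices. At z = 9.4: the cube (footprint 6×25.5) is included at this height (area 153.00 mm²); the r=5 cylinder at (1, 12) contributes a regular 8-gon of circumradius 5 (area = (8/2)·5.000²·sin(360°/8) = 70.71 mm²); Merging all regions: the regions partially overlap — summed areas 223.71 mm² minus the doubly-counted overlap 44.94 mm² gives 178.77 mm² — area = 178.77 mm². At z = 18.6: the cube is not intersected at this z (z outside [0, 10]); the r=5 cylinder at (1, 12) contributes a regular 8-gon of circumradius 5 (area = (8/2)·5.000²·sin(360°/8) = 70.71 mm²); Combining (union): only the r=5 cylinder at (1, 12) is present, so the union is just that shape — area = 70.71 mm². Checking containment: the cross-section at z = 18.6 is a subset of the cross-section at z = 9.4.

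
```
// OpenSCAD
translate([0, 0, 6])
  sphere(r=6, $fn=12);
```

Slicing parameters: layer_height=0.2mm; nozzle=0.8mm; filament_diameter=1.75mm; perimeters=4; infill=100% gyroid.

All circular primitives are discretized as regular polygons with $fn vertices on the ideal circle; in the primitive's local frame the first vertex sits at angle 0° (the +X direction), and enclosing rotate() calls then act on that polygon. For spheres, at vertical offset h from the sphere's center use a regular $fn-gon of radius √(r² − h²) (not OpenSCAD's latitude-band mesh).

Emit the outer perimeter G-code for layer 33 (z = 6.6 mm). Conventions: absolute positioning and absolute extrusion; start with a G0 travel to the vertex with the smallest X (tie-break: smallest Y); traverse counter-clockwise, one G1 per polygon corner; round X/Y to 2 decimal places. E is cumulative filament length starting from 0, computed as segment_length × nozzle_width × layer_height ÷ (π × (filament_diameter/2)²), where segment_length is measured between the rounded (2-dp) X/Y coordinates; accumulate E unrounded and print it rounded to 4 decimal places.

G0 X-5.97 Y0.00 Z6.60
G1 X-5.17 Y-2.98 E0.2052
G1 X-2.98 Y-5.17 E0.4113
G1 X0.00 Y-5.97 E0.6165
G1 X2.98 Y-5.17 E0.8218
G1 X5.17 Y-2.98 E1.0278
G1 X5.97 Y0.00 E1.2330
G1 X5.17 Y2.98 E1.4383
G1 X2.98 Y5.17 E1.6443
G1 X0.00 Y5.97 E1.8496
G1 X-2.98 Y5.17 E2.0548
G1 X-5.17 Y2.98 E2.2608
G1 X-5.97 Y0.00 E2.4661

At z = 6.6 mm: the r=6 sphere slices to a regular 12-gon of circumradius 5.970 (√(r²−h²) with h=0.6 from center). The outline is a single polygon with 12 vertices. Extrusion per mm of travel: 0.8 × 0.2 / (π × 0.875²) = 0.066520. Accumulating E over each segment gives final E = 2.4661.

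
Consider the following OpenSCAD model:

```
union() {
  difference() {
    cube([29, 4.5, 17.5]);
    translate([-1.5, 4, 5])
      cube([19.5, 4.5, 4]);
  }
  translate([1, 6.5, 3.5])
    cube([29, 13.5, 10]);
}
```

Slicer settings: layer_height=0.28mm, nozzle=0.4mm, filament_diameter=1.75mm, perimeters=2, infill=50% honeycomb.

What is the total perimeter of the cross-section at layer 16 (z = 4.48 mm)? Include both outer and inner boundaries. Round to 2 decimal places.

152.00 mm

At z = 4.48 mm: the cube is present — its section is the full 29×4.5 rectangle (perimeter 67.00 mm); the cube at (-1.5, 4) is absent (z outside [5, 9]); Subtracting the remaining from the first: none of the subtracted shapes is present at this height, so the 29×4.5 cube is unchanged — boundary = 67.00 mm; the 29×13.5 cube at (1, 6.5) contributes its full rectangle (perimeter 85.00 mm); Taking the union: the 2 present regions are separate (no shared area or edge), so areas and boundary lengths simply add and each stays a separate island — boundary = 152.00 mm. Overall, the cross-section has 2 separate islands. Total boundary length (outer) = 152.00 mm.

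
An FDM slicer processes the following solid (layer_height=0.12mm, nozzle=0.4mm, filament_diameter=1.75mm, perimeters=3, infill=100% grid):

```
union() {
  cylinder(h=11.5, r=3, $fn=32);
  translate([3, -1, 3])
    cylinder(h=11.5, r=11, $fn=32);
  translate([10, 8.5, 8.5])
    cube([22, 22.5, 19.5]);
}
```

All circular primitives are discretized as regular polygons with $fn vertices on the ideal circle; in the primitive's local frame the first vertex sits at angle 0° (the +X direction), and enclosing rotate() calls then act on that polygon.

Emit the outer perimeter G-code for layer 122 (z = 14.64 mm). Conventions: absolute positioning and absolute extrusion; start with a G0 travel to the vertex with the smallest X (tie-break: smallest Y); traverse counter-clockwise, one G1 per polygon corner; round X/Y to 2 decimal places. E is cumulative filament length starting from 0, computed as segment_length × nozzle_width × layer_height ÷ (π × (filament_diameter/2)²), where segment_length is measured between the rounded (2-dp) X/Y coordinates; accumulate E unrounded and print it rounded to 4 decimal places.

At z = 14.64 mm: the cylinder does not reach this height (z outside [0, 11.5]); the cylinder at (3, -1) is absent (z outside [3, 14.5]); the cube at (10, 8.5) is present — its section is the full 22×22.5 rectangle; Merging all regions: only the 22×22.5 cube at (10, 8.5) is present, so the union is just that shape — 1 connected region. The outline is a single polygon with 4 vertices. Extrusion per mm of travel: 0.4 × 0.12 / (π × 0.875²) = 0.019956. Accumulating E over each segment gives final E = 1.7761.

G0 X10.00 Y8.50 Z14.64
G1 X32.00 Y8.50 E0.4390
G1 X32.00 Y31.00 E0.8880
G1 X10.00 Y31.00 E1.3271
G1 X10.00 Y8.50 E1.7761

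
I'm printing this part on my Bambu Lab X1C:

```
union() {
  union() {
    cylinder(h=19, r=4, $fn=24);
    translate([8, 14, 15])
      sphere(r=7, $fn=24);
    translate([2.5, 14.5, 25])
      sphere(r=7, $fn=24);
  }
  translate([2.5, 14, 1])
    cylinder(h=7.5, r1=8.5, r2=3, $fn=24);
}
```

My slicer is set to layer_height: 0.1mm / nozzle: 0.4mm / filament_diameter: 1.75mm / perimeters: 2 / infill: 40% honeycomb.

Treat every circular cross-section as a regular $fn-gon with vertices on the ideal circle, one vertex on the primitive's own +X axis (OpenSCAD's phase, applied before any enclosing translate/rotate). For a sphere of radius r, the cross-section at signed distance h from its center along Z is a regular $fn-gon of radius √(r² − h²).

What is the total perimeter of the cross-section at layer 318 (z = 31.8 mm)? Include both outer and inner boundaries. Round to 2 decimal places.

At z = 31.8 mm: the cylinder does not reach this height (z outside [0, 19]); the sphere at (8, 14) is absent (|z−center|=16.800 > r=7); the sphere at (2.5, 14.5): section is a regular 24-gon, circumradius = √(r²−h²) = √(7²−6.8²) = 1.661 (perimeter = 2·24·1.661·sin(180°/24) = 10.41 mm); Taking the union: only the r=7 sphere at (2.5, 14.5) is present, so the union is just that shape — boundary = 10.41 mm; the cone at (2.5, 14) is absent (z outside [1, 8.5]); Taking the union: only that combined region is present, so the union is just that shape — boundary = 10.41 mm. Overall, the cross-section is a single solid region. Total boundary length (outer) = 10.41 mm.

10.41 mm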